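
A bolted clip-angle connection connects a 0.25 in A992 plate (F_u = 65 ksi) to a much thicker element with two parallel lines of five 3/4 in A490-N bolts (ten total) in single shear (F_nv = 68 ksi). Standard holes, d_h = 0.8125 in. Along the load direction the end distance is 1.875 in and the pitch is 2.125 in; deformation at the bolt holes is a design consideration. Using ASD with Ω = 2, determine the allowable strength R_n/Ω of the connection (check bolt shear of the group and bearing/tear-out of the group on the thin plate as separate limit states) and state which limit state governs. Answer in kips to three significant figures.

131 kips (bearing governs)

Bolt shear: A_b = π·0.75²/4 = 0.4418 in²; R_n = 68 × 0.4418 × 10 × 1 = 300.4 kips → 300.4 / 2 = 150 kips.
Bearing (1.2 l_c t F_u ≤ 2.4 d t F_u): upper limit = 2.4·0.75·0.25·65 = 29.25 kips.
  Edge l_c = 1.875 − 0.8125/2 = 1.469 → r_n = 28.64 kips; interior l_c = 2.125 − 0.8125 = 1.312 → r_n = 25.59 kips.
  R_n,bearing = 2·28.64 + 8·25.59 = 262 kips → 262 / 2 = 131 kips.
Bearing governs: 131 kips.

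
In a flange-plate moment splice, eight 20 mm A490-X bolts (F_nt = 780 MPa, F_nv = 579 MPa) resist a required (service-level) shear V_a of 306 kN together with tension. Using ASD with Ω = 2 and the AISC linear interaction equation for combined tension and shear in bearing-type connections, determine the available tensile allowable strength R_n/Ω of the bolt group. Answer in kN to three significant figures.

A_b = π·20²/4 = 314.2 mm²; f_rv = 306 × 1000 / (8 × 314.2) = 121.8 MPa.
F'_nt = 1.3 F_nt − (Ω F_nt / F_nv) f_rv = 1.3·780 − (2·780/579)·121.8 = 686 MPa, capped at F_nt → F'_nt = 686 MPa.
R_n = F'_nt · A_b · n = 686 × 314.2 × 8 / 1000 = 1724 kN.
Allowable strength R_n/Ω = 1724 / 2 = 862 kN.

862 kN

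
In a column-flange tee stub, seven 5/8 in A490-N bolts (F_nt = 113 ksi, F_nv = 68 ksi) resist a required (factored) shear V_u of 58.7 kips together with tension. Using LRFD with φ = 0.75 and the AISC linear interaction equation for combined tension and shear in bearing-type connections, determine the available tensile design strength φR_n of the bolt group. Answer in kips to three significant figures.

139 kips

A_b = π·0.625²/4 = 0.3068 in²; f_rv = 58.7 / (7 × 0.3068) = 27.33 ksi.
F'_nt = 1.3 F_nt − (F_nt / φF_nv) f_rv = 1.3·113 − (113/(0.75·68))·27.33 = 86.34 ksi, capped at F_nt → F'_nt = 86.34 ksi.
R_n = F'_nt · A_b · n = 86.34 × 0.3068 × 7 = 185.4 kips.
Design strength φR_n = 0.75 × 185.4 = 139 kips.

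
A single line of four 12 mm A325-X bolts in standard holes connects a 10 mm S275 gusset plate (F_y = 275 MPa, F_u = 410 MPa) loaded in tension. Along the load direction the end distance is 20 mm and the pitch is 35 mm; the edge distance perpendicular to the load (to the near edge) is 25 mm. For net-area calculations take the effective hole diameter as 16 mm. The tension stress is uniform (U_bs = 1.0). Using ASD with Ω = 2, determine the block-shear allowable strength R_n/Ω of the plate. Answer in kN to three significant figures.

120 kN

Shear plane L_v = 20 + 3·35 = 125 mm; A_gv = 125 × 10 = 1250 mm².
A_nv = (125 − 3.5·16) × 10 = 690 mm².
A_nt = (25 − 0.5·16) × 10 = 170 mm².
0.6 F_u A_nv = 169.7 kN; 0.6 F_y A_gv = 206.2 kN → shear rupture governs the shear term.
R_n = 169.7 + 1.0 × 410 × 170 / 1000 = 239.4 kN.
Allowable strength R_n/Ω = 239.4 / 2 = 120 kN.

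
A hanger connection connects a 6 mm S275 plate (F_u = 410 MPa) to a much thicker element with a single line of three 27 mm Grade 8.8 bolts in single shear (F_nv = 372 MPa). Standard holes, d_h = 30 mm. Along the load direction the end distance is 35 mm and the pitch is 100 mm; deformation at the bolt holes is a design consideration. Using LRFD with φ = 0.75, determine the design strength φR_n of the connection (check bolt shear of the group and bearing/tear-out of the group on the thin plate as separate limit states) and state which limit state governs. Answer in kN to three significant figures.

283 kN (bearing governs)

Bolt shear: A_b = π·27²/4 = 572.6 mm²; R_n = 372 × 572.6 × 3 × 1 / 1000 = 639 kN → 0.75 × 639 = 479 kN.
Bearing (1.2 l_c t F_u ≤ 2.4 d t F_u): upper limit = 2.4·27·6·410 / 1000 = 159.4 kN.
  Edge l_c = 35 − 30/2 = 20 → r_n = 59.04 kN; interior l_c = 100 − 30 = 70 → r_n = 159.4 kN.
  R_n,bearing = 1·59.04 + 2·159.4 = 377.9 kN → 0.75 × 377.9 = 283 kN.
Bearing governs: 283 kN.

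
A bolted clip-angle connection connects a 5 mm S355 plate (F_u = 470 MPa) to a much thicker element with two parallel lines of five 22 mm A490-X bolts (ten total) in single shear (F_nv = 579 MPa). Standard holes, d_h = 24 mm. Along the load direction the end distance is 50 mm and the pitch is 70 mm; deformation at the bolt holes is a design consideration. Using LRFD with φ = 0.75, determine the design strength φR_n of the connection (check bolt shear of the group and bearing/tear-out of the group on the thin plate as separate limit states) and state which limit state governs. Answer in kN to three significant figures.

905 kN (bearing governs)

Bolt shear: A_b = π·22²/4 = 380.1 mm²; R_n = 579 × 380.1 × 10 × 1 / 1000 = 2201 kN → 0.75 × 2201 = 1650 kN.
Bearing (1.2 l_c t F_u ≤ 2.4 d t F_u): upper limit = 2.4·22·5·470 / 1000 = 124.1 kN.
  Edge l_c = 50 − 24/2 = 38 → r_n = 107.2 kN; interior l_c = 70 − 24 = 46 → r_n = 124.1 kN.
  R_n,bearing = 2·107.2 + 8·124.1 = 1207 kN → 0.75 × 1207 = 905 kN.
Bearing governs: 905 kN.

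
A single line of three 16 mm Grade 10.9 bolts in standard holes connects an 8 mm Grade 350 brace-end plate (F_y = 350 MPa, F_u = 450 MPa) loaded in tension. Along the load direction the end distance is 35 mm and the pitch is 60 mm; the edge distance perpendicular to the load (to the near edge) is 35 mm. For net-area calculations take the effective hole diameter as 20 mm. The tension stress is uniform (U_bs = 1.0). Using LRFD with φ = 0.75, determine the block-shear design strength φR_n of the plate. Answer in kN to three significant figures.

238 kN

Shear plane L_v = 35 + 2·60 = 155 mm; A_gv = 155 × 8 = 1240 mm².
A_nv = (155 − 2.5·20) × 8 = 840 mm².
A_nt = (35 − 0.5·20) × 8 = 200 mm².
0.6 F_u A_nv = 226.8 kN; 0.6 F_y A_gv = 260.4 kN → shear rupture governs the shear term.
R_n = 226.8 + 1.0 × 450 × 200 / 1000 = 316.8 kN.
Design strength φR_n = 0.75 × 316.8 = 238 kN.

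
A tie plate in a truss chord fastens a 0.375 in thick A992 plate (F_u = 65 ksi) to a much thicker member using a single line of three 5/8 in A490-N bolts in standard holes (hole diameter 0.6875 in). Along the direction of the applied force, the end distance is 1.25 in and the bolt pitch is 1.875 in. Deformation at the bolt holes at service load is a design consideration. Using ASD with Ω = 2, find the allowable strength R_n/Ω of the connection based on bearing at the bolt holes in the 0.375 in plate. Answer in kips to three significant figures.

Per bolt r_n = 1.2 l_c t F_u ≤ 2.4 d t F_u; upper limit = 2.4 × 0.625 × 0.375 × 65 = 36.56 kips.
Edge bolt: l_c = 1.25 − 0.6875/2 = 0.9062 in → 1.2 × 0.9062 × 0.375 × 65 = 26.51 → r_n = 26.51 kips.
Interior bolts: l_c = 1.875 − 0.6875 = 1.188 in → 1.2 × 1.188 × 0.375 × 65 = 34.73 → r_n = 34.73 kips.
R_n = 1 × 26.51 + 2 × 34.73 = 95.98 kips.
Allowable strength R_n/Ω = 95.98 / 2 = 48 kips.

48 kips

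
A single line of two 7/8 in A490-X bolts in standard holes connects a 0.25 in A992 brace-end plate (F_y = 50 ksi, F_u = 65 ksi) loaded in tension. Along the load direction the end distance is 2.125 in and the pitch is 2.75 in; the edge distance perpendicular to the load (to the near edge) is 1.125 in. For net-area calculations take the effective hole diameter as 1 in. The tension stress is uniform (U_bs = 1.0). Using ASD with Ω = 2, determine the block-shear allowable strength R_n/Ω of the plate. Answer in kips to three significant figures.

21.5 kips

Shear plane L_v = 2.125 + 1·2.75 = 4.875 in; A_gv = 4.875 × 0.25 = 1.219 in².
A_nv = (4.875 − 1.5·1) × 0.25 = 0.8438 in².
A_nt = (1.125 − 0.5·1) × 0.25 = 0.1562 in².
0.6 F_u A_nv = 32.91 kips; 0.6 F_y A_gv = 36.56 kips → shear rupture governs the shear term.
R_n = 32.91 + 1.0 × 65 × 0.1562 = 43.06 kips.
Allowable strength R_n/Ω = 43.06 / 2 = 21.5 kips.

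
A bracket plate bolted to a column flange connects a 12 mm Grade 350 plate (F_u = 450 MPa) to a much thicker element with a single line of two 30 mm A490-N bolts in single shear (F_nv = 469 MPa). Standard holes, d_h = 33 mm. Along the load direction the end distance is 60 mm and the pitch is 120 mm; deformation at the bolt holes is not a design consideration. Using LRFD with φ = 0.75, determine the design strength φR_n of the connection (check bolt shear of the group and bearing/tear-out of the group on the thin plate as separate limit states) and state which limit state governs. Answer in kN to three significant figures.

Bolt shear: A_b = π·30²/4 = 706.9 mm²; R_n = 469 × 706.9 × 2 × 1 / 1000 = 663 kN → 0.75 × 663 = 497 kN.
Bearing (1.5 l_c t F_u ≤ 3.0 d t F_u): upper limit = 3.0·30·12·450 / 1000 = 486 kN.
  Edge l_c = 60 − 33/2 = 43.5 → r_n = 352.4 kN; interior l_c = 120 − 33 = 87 → r_n = 486 kN.
  R_n,bearing = 1·352.4 + 1·486 = 838.4 kN → 0.75 × 838.4 = 629 kN.
Bolt shear governs: 497 kN.

497 kN (bolt shear governs)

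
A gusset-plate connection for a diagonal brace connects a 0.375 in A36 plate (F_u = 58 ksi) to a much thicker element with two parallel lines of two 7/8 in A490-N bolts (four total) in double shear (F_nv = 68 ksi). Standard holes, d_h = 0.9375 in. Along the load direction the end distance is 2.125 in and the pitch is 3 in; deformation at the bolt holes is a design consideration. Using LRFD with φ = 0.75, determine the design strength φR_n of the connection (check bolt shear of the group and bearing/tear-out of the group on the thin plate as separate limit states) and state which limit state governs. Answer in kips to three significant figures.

133 kips (bearing governs)

Bolt shear: A_b = π·0.875²/4 = 0.6013 in²; R_n = 68 × 0.6013 × 4 × 2 = 327.1 kips → 0.75 × 327.1 = 245 kips.
Bearing (1.2 l_c t F_u ≤ 2.4 d t F_u): upper limit = 2.4·0.875·0.375·58 = 45.68 kips.
  Edge l_c = 2.125 − 0.9375/2 = 1.656 → r_n = 43.23 kips; interior l_c = 3 − 0.9375 = 2.062 → r_n = 45.68 kips.
  R_n,bearing = 2·43.23 + 2·45.68 = 177.8 kips → 0.75 × 177.8 = 133 kips.
Bearing governs: 133 kips.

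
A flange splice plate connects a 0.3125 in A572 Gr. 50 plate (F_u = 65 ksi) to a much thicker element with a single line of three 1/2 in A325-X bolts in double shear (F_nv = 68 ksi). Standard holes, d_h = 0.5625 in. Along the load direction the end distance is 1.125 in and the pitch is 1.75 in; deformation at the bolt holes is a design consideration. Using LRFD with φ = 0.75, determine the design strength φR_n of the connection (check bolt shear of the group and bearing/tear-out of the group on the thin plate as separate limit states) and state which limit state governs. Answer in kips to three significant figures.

52 kips (bearing governs)

Bolt shear: A_b = π·0.5²/4 = 0.1963 in²; R_n = 68 × 0.1963 × 3 × 2 = 80.11 kips → 0.75 × 80.11 = 60.1 kips.
Bearing (1.2 l_c t F_u ≤ 2.4 d t F_u): upper limit = 2.4·0.5·0.3125·65 = 24.38 kips.
  Edge l_c = 1.125 − 0.5625/2 = 0.8438 → r_n = 20.57 kips; interior l_c = 1.75 − 0.5625 = 1.188 → r_n = 24.38 kips.
  R_n,bearing = 1·20.57 + 2·24.38 = 69.32 kips → 0.75 × 69.32 = 52 kips.
Bearing governs: 52 kips.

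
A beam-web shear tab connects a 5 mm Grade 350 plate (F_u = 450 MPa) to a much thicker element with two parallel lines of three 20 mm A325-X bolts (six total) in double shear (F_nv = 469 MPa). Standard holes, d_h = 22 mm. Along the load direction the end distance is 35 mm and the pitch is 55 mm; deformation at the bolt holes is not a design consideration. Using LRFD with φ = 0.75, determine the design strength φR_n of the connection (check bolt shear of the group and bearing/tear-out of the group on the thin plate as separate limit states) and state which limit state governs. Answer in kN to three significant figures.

Bolt shear: A_b = π·20²/4 = 314.2 mm²; R_n = 469 × 314.2 × 6 × 2 / 1000 = 1768 kN → 0.75 × 1768 = 1330 kN.
Bearing (1.5 l_c t F_u ≤ 3.0 d t F_u): upper limit = 3.0·20·5·450 / 1000 = 135 kN.
  Edge l_c = 35 − 22/2 = 24 → r_n = 81 kN; interior l_c = 55 − 22 = 33 → r_n = 111.4 kN.
  R_n,bearing = 2·81 + 4·111.4 = 607.5 kN → 0.75 × 607.5 = 456 kN.
Bearing governs: 456 kN.

456 kN (bearing governs)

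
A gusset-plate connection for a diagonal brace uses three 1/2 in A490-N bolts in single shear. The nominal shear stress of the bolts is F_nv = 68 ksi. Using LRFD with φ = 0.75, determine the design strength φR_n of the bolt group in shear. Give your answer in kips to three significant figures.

A_b = π × 0.5² / 4 = 0.1963 in².
R_n = F_nv · A_b · n · n_s = 68 × 0.1963 × 3 × 1 = 40.06 kips.
Design strength φR_n = 0.75 × 40.06 = 30 kips.

30 kips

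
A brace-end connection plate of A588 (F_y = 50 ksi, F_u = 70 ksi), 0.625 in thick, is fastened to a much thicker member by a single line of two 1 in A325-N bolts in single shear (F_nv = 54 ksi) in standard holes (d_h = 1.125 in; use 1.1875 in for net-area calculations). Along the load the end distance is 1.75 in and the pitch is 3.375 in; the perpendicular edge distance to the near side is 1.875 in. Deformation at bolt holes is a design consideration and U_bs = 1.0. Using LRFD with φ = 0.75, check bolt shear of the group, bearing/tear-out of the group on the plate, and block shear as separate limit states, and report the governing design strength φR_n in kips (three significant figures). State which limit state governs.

Bolt shear: A_b = π·1²/4 = 0.7854 in²; R_n = 54 × 0.7854 × 2 × 1 = 84.82 kips → 0.75 × 84.82 = 63.6 kips.
Bearing: edge l_c = 1.188, r_n = 62.34 kips; interior l_c = 2.25, r_n = 105 kips; R_n = 62.34 + 1·105 = 167.3 kips → 126 kips.
Block shear: A_gv = 3.203, A_nv = 2.09, A_nt = 0.8008 in²; R_n = min(0.6F_uA_nv, 0.6F_yA_gv) + U_bs·F_u·A_nt = 143.8 kips → 108 kips.
Bolt shear governs: 63.6 kips.

63.6 kips (bolt shear governs)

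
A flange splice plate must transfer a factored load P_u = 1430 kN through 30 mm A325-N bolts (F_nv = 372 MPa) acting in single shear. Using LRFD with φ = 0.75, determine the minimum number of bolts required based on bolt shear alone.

A_b = π·30²/4 = 706.9 mm².
Per-bolt design strength φR_n = 0.75 × 372 × 706.9 × 1 / 1000 = 197.2 kN.
n ≥ 1430 / 197.2 = 7.251 → use 8 bolts.

8 bolts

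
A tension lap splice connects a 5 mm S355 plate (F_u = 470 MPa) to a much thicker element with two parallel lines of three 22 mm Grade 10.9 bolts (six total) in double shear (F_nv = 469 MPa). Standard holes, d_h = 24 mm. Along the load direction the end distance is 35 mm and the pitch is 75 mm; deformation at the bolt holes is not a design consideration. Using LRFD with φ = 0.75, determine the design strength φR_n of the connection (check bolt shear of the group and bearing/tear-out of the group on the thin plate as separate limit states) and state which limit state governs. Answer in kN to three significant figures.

587 kN (bearing governs)

Bolt shear: A_b = π·22²/4 = 380.1 mm²; R_n = 469 × 380.1 × 6 × 2 / 1000 = 2139 kN → 0.75 × 2139 = 1600 kN.
Bearing (1.5 l_c t F_u ≤ 3.0 d t F_u): upper limit = 3.0·22·5·470 / 1000 = 155.1 kN.
  Edge l_c = 35 − 24/2 = 23 → r_n = 81.08 kN; interior l_c = 75 − 24 = 51 → r_n = 155.1 kN.
  R_n,bearing = 2·81.08 + 4·155.1 = 782.5 kN → 0.75 × 782.5 = 587 kN.
Bearing governs: 587 kN.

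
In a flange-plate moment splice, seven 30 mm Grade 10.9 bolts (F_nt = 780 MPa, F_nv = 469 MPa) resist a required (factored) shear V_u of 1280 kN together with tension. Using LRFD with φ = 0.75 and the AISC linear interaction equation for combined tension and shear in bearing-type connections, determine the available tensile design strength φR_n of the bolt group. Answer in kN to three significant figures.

A_b = π·30²/4 = 706.9 mm²; f_rv = 1280 × 1000 / (7 × 706.9) = 258.7 MPa.
F'_nt = 1.3 F_nt − (F_nt / φF_nv) f_rv = 1.3·780 − (780/(0.75·469))·258.7 = 440.4 MPa, capped at F_nt → F'_nt = 440.4 MPa.
R_n = F'_nt · A_b · n = 440.4 × 706.9 × 7 / 1000 = 2179 kN.
Design strength φR_n = 0.75 × 2179 = 1630 kN.

1630 kN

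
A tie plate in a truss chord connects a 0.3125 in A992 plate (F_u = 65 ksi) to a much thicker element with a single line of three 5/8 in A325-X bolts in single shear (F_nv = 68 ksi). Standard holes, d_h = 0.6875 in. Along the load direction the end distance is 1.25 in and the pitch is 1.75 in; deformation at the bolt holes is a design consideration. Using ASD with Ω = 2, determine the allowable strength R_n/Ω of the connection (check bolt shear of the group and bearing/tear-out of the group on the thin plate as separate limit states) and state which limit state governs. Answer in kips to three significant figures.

Bolt shear: A_b = π·0.625²/4 = 0.3068 in²; R_n = 68 × 0.3068 × 3 × 1 = 62.59 kips → 62.59 / 2 = 31.3 kips.
Bearing (1.2 l_c t F_u ≤ 2.4 d t F_u): upper limit = 2.4·0.625·0.3125·65 = 30.47 kips.
  Edge l_c = 1.25 − 0.6875/2 = 0.9062 → r_n = 22.09 kips; interior l_c = 1.75 − 0.6875 = 1.062 → r_n = 25.9 kips.
  R_n,bearing = 1·22.09 + 2·25.9 = 73.89 kips → 73.89 / 2 = 36.9 kips.
Bolt shear governs: 31.3 kips.

31.3 kips (bolt shear governs)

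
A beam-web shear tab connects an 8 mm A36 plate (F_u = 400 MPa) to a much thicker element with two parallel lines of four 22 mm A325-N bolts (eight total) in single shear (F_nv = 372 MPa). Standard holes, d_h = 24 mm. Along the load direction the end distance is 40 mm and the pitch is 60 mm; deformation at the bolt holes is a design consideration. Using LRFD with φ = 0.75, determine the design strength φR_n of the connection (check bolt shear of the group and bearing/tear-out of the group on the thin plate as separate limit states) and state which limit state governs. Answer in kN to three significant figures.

Bolt shear: A_b = π·22²/4 = 380.1 mm²; R_n = 372 × 380.1 × 8 × 1 / 1000 = 1131 kN → 0.75 × 1131 = 848 kN.
Bearing (1.2 l_c t F_u ≤ 2.4 d t F_u): upper limit = 2.4·22·8·400 / 1000 = 169 kN.
  Edge l_c = 40 − 24/2 = 28 → r_n = 107.5 kN; interior l_c = 60 − 24 = 36 → r_n = 138.2 kN.
  R_n,bearing = 2·107.5 + 6·138.2 = 1044 kN → 0.75 × 1044 = 783 kN.
Bearing governs: 783 kN.

783 kN (bearing governs)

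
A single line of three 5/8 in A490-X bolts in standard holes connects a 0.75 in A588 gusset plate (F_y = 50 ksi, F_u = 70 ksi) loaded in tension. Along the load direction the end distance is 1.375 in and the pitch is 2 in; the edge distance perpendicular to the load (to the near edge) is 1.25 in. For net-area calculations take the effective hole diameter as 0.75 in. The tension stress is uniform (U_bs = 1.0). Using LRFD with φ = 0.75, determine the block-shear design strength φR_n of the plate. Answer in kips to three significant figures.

Shear plane L_v = 1.375 + 2·2 = 5.375 in; A_gv = 5.375 × 0.75 = 4.031 in².
A_nv = (5.375 − 2.5·0.75) × 0.75 = 2.625 in².
A_nt = (1.25 − 0.5·0.75) × 0.75 = 0.6562 in².
0.6 F_u A_nv = 110.2 kips; 0.6 F_y A_gv = 120.9 kips → shear rupture governs the shear term.
R_n = 110.2 + 1.0 × 70 × 0.6562 = 156.2 kips.
Design strength φR_n = 0.75 × 156.2 = 117 kips.

117 kips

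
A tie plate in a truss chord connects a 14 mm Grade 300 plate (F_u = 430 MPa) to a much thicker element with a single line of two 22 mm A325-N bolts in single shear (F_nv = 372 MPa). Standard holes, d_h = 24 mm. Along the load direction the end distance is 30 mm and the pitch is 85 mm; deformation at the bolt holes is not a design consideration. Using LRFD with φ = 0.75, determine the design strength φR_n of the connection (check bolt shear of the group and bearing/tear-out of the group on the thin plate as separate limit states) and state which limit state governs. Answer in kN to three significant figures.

Bolt shear: A_b = π·22²/4 = 380.1 mm²; R_n = 372 × 380.1 × 2 × 1 / 1000 = 282.8 kN → 0.75 × 282.8 = 212 kN.
Bearing (1.5 l_c t F_u ≤ 3.0 d t F_u): upper limit = 3.0·22·14·430 / 1000 = 397.3 kN.
  Edge l_c = 30 − 24/2 = 18 → r_n = 162.5 kN; interior l_c = 85 − 24 = 61 → r_n = 397.3 kN.
  R_n,bearing = 1·162.5 + 1·397.3 = 559.9 kN → 0.75 × 559.9 = 420 kN.
Bolt shear governs: 212 kN.

212 kN (bolt shear governs)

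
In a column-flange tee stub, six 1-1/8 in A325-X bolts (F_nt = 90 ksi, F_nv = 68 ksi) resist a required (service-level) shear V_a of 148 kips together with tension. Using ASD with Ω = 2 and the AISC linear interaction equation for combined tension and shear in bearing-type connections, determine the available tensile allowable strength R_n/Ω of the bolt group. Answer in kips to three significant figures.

153 kips

A_b = π·1.125²/4 = 0.994 in²; f_rv = 148 / (6 × 0.994) = 24.82 ksi.
F'_nt = 1.3 F_nt − (Ω F_nt / F_nv) f_rv = 1.3·90 − (2·90/68)·24.82 = 51.31 ksi, capped at F_nt → F'_nt = 51.31 ksi.
R_n = F'_nt · A_b · n = 51.31 × 0.994 × 6 = 306 kips.
Allowable strength R_n/Ω = 306 / 2 = 153 kips.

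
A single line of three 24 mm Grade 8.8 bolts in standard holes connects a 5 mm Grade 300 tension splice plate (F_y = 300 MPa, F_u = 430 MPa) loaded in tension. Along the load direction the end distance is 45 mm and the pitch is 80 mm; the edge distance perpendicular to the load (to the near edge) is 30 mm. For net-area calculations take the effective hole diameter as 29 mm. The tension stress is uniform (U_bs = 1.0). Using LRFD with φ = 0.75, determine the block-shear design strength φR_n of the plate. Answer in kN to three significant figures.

153 kN

Shear plane L_v = 45 + 2·80 = 205 mm; A_gv = 205 × 5 = 1025 mm².
A_nv = (205 − 2.5·29) × 5 = 662.5 mm².
A_nt = (30 − 0.5·29) × 5 = 77.5 mm².
0.6 F_u A_nv = 170.9 kN; 0.6 F_y A_gv = 184.5 kN → shear rupture governs the shear term.
R_n = 170.9 + 1.0 × 430 × 77.5 / 1000 = 204.2 kN.
Design strength φR_n = 0.75 × 204.2 = 153 kN.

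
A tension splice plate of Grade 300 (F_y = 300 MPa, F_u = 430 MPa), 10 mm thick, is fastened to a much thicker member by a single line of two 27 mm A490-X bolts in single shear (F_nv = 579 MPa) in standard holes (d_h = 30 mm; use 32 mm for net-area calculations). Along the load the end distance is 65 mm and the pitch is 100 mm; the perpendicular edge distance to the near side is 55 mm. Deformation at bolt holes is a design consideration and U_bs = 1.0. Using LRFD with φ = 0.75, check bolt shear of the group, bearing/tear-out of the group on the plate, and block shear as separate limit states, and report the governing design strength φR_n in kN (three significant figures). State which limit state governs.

Bolt shear: A_b = π·27²/4 = 572.6 mm²; R_n = 579 × 572.6 × 2 × 1 / 1000 = 663 kN → 0.75 × 663 = 497 kN.
Bearing: edge l_c = 50, r_n = 258 kN; interior l_c = 70, r_n = 278.6 kN; R_n = 258 + 1·278.6 = 536.6 kN → 402 kN.
Block shear: A_gv = 1650, A_nv = 1170, A_nt = 390 mm²; R_n = min(0.6F_uA_nv, 0.6F_yA_gv) + U_bs·F_u·A_nt = 464.7 kN → 349 kN.
Block shear governs: 349 kN.

349 kN (block shear governs)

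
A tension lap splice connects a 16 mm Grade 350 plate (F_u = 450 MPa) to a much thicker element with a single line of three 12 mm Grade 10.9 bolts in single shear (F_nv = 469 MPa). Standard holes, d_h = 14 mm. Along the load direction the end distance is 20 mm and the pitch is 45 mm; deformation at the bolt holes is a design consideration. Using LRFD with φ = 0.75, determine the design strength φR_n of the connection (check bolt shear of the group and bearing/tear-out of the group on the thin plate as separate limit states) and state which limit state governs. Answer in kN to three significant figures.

Bolt shear: A_b = π·12²/4 = 113.1 mm²; R_n = 469 × 113.1 × 3 × 1 / 1000 = 159.1 kN → 0.75 × 159.1 = 119 kN.
Bearing (1.2 l_c t F_u ≤ 2.4 d t F_u): upper limit = 2.4·12·16·450 / 1000 = 207.4 kN.
  Edge l_c = 20 − 14/2 = 13 → r_n = 112.3 kN; interior l_c = 45 − 14 = 31 → r_n = 207.4 kN.
  R_n,bearing = 1·112.3 + 2·207.4 = 527 kN → 0.75 × 527 = 395 kN.
Bolt shear governs: 119 kN.

119 kN (bolt shear governs)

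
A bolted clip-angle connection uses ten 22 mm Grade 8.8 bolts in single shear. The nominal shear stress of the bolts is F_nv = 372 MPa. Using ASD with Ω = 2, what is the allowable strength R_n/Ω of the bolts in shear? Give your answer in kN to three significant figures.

A_b = π × 22² / 4 = 380.1 mm².
R_n = F_nv · A_b · n · n_s = 372 × 380.1 × 10 × 1 / 1000 = 1414 kN.
Allowable strength R_n/Ω = 1414 / 2 = 707 kN.

707 kN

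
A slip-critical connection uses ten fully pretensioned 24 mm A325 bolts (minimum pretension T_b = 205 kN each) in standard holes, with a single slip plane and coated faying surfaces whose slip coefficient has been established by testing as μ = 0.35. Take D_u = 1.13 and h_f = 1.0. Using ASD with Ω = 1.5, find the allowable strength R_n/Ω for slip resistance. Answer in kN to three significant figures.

R_n = μ · D_u · h_f · T_b · n_s · n_b = 0.35 × 1.13 × 1.0 × 205 × 1 × 10 = 810.8 kN.
Allowable strength R_n/Ω = 810.8 / 1.5 = 541 kN.

541 kN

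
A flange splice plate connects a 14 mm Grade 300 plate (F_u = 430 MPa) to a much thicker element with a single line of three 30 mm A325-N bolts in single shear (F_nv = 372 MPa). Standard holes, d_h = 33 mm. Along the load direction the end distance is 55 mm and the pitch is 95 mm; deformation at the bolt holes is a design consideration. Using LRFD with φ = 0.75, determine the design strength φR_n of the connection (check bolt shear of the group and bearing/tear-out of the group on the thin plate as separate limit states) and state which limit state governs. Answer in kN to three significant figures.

592 kN (bolt shear governs)

Bolt shear: A_b = π·30²/4 = 706.9 mm²; R_n = 372 × 706.9 × 3 × 1 / 1000 = 788.9 kN → 0.75 × 788.9 = 592 kN.
Bearing (1.2 l_c t F_u ≤ 2.4 d t F_u): upper limit = 2.4·30·14·430 / 1000 = 433.4 kN.
  Edge l_c = 55 − 33/2 = 38.5 → r_n = 278.1 kN; interior l_c = 95 − 33 = 62 → r_n = 433.4 kN.
  R_n,bearing = 1·278.1 + 2·433.4 = 1145 kN → 0.75 × 1145 = 859 kN.
Bolt shear governs: 592 kN.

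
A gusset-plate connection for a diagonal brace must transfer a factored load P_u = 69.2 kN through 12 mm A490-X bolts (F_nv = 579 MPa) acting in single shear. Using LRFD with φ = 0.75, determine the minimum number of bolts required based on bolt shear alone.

2 bolts

A_b = π·12²/4 = 113.1 mm².
Per-bolt design strength φR_n = 0.75 × 579 × 113.1 × 1 / 1000 = 49.11 kN.
n ≥ 69.2 / 49.11 = 1.409 → use 2 bolts.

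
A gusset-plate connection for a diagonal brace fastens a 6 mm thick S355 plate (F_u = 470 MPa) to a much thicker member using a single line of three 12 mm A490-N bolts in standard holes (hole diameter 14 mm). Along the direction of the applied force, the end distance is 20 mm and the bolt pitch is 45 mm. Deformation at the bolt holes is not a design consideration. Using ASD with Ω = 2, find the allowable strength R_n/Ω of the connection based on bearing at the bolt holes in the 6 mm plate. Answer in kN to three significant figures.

129 kN

Per bolt r_n = 1.5 l_c t F_u ≤ 3.0 d t F_u; upper limit = 3.0 × 12 × 6 × 470 / 1000 = 101.5 kN.
Edge bolt: l_c = 20 − 14/2 = 13 mm → 1.5 × 13 × 6 × 470 / 1000 = 54.99 → r_n = 54.99 kN.
Interior bolts: l_c = 45 − 14 = 31 mm → 1.5 × 31 × 6 × 470 / 1000 = 131.1 → r_n = 101.5 kN.
R_n = 1 × 54.99 + 2 × 101.5 = 258 kN.
Allowable strength R_n/Ω = 258 / 2 = 129 kN.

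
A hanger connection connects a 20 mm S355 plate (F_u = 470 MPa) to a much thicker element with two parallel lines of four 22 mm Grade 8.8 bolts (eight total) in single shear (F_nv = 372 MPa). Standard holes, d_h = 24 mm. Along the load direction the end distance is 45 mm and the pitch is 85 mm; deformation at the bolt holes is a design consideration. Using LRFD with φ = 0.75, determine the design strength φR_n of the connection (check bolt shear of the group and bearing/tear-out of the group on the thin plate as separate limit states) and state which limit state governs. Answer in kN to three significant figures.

848 kN (bolt shear governs)

Bolt shear: A_b = π·22²/4 = 380.1 mm²; R_n = 372 × 380.1 × 8 × 1 / 1000 = 1131 kN → 0.75 × 1131 = 848 kN.
Bearing (1.2 l_c t F_u ≤ 2.4 d t F_u): upper limit = 2.4·22·20·470 / 1000 = 496.3 kN.
  Edge l_c = 45 − 24/2 = 33 → r_n = 372.2 kN; interior l_c = 85 − 24 = 61 → r_n = 496.3 kN.
  R_n,bearing = 2·372.2 + 6·496.3 = 3722 kN → 0.75 × 3722 = 2790 kN.
Bolt shear governs: 848 kN.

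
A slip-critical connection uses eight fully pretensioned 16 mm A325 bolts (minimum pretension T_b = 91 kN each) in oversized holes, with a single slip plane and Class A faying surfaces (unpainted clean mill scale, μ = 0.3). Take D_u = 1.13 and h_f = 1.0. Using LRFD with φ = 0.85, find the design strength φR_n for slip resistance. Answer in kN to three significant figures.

R_n = μ · D_u · h_f · T_b · n_s · n_b = 0.3 × 1.13 × 1.0 × 91 × 1 × 8 = 246.8 kN.
Design strength φR_n = 0.85 × 246.8 = 210 kN.

210 kN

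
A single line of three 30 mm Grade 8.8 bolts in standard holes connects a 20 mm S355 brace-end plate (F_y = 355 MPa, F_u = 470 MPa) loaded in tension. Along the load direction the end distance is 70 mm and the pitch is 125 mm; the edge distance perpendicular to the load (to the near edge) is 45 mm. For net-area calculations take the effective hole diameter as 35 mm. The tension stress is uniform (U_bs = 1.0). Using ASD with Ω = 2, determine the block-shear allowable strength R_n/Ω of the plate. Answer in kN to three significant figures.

Shear plane L_v = 70 + 2·125 = 320 mm; A_gv = 320 × 20 = 6400 mm².
A_nv = (320 − 2.5·35) × 20 = 4650 mm².
A_nt = (45 − 0.5·35) × 20 = 550 mm².
0.6 F_u A_nv = 1311 kN; 0.6 F_y A_gv = 1363 kN → shear rupture governs the shear term.
R_n = 1311 + 1.0 × 470 × 550 / 1000 = 1570 kN.
Allowable strength R_n/Ω = 1570 / 2 = 785 kN.

785 kN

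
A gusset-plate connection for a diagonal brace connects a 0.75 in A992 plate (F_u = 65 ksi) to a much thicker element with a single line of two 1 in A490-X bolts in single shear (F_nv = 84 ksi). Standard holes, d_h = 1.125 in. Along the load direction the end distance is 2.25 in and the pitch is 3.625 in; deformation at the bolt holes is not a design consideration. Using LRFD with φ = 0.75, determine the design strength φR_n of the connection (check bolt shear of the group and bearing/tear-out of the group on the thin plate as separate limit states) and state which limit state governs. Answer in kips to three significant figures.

99 kips (bolt shear governs)

Bolt shear: A_b = π·1²/4 = 0.7854 in²; R_n = 84 × 0.7854 × 2 × 1 = 131.9 kips → 0.75 × 131.9 = 99 kips.
Bearing (1.5 l_c t F_u ≤ 3.0 d t F_u): upper limit = 3.0·1·0.75·65 = 146.2 kips.
  Edge l_c = 2.25 − 1.125/2 = 1.688 → r_n = 123.4 kips; interior l_c = 3.625 − 1.125 = 2.5 → r_n = 146.2 kips.
  R_n,bearing = 1·123.4 + 1·146.2 = 269.6 kips → 0.75 × 269.6 = 202 kips.
Bolt shear governs: 99 kips.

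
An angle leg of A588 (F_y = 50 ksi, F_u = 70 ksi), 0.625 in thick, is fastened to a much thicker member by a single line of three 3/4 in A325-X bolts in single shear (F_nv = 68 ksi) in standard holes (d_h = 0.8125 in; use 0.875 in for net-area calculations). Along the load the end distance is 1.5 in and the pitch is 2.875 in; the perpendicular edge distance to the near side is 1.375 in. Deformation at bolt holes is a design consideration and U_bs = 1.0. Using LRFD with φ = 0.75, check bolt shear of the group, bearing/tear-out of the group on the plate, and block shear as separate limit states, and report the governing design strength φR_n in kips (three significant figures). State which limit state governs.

Bolt shear: A_b = π·0.75²/4 = 0.4418 in²; R_n = 68 × 0.4418 × 3 × 1 = 90.12 kips → 0.75 × 90.12 = 67.6 kips.
Bearing: edge l_c = 1.094, r_n = 57.42 kips; interior l_c = 2.062, r_n = 78.75 kips; R_n = 57.42 + 2·78.75 = 214.9 kips → 161 kips.
Block shear: A_gv = 4.531, A_nv = 3.164, A_nt = 0.5859 in²; R_n = min(0.6F_uA_nv, 0.6F_yA_gv) + U_bs·F_u·A_nt = 173.9 kips → 130 kips.
Bolt shear governs: 67.6 kips.

67.6 kips (bolt shear governs)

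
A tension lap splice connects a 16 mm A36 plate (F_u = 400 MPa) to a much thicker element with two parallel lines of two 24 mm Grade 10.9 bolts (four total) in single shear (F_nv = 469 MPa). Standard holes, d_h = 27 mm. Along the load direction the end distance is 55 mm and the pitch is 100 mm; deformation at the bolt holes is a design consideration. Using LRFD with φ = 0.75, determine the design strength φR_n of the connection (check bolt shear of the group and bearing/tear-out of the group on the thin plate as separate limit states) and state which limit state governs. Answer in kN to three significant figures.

Bolt shear: A_b = π·24²/4 = 452.4 mm²; R_n = 469 × 452.4 × 4 × 1 / 1000 = 848.7 kN → 0.75 × 848.7 = 637 kN.
Bearing (1.2 l_c t F_u ≤ 2.4 d t F_u): upper limit = 2.4·24·16·400 / 1000 = 368.6 kN.
  Edge l_c = 55 − 27/2 = 41.5 → r_n = 318.7 kN; interior l_c = 100 − 27 = 73 → r_n = 368.6 kN.
  R_n,bearing = 2·318.7 + 2·368.6 = 1375 kN → 0.75 × 1375 = 1030 kN.
Bolt shear governs: 637 kN.

637 kN (bolt shear governs)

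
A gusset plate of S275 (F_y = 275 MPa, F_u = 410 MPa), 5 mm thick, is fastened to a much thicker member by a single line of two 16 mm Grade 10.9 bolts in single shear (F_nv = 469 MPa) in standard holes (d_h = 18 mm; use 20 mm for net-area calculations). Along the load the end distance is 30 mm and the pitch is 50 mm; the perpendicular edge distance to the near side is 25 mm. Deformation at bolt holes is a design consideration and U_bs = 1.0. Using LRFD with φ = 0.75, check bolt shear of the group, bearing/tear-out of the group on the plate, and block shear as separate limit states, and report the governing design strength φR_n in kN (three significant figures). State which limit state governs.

69.2 kN (block shear governs)

Bolt shear: A_b = π·16²/4 = 201.1 mm²; R_n = 469 × 201.1 × 2 × 1 / 1000 = 188.6 kN → 0.75 × 188.6 = 141 kN.
Bearing: edge l_c = 21, r_n = 51.66 kN; interior l_c = 32, r_n = 78.72 kN; R_n = 51.66 + 1·78.72 = 130.4 kN → 97.8 kN.
Block shear: A_gv = 400, A_nv = 250, A_nt = 75 mm²; R_n = min(0.6F_uA_nv, 0.6F_yA_gv) + U_bs·F_u·A_nt = 92.25 kN → 69.2 kN.
Block shear governs: 69.2 kN.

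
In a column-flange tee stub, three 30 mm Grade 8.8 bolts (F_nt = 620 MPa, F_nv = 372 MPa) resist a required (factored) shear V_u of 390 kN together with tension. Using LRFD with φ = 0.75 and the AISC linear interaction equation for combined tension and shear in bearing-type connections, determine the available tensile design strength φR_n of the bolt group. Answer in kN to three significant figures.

A_b = π·30²/4 = 706.9 mm²; f_rv = 390 × 1000 / (3 × 706.9) = 183.9 MPa.
F'_nt = 1.3 F_nt − (F_nt / φF_nv) f_rv = 1.3·620 − (620/(0.75·372))·183.9 = 397.3 MPa, capped at F_nt → F'_nt = 397.3 MPa.
R_n = F'_nt · A_b · n = 397.3 × 706.9 × 3 / 1000 = 842.5 kN.
Design strength φR_n = 0.75 × 842.5 = 632 kN.

632 kN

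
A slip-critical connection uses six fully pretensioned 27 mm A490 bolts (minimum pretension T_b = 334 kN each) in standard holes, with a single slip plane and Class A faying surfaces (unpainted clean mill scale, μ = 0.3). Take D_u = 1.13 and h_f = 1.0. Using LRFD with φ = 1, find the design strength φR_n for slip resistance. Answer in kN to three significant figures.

R_n = μ · D_u · h_f · T_b · n_s · n_b = 0.3 × 1.13 × 1.0 × 334 × 1 × 6 = 679.4 kN.
Design strength φR_n = 1 × 679.4 = 679 kN.

679 kN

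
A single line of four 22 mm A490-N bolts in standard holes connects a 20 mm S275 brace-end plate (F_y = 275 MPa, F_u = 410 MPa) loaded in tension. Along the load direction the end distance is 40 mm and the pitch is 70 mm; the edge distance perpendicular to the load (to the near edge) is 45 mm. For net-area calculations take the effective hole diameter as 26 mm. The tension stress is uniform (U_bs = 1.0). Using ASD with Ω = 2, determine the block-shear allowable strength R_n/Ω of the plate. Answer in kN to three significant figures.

522 kN

Shear plane L_v = 40 + 3·70 = 250 mm; A_gv = 250 × 20 = 5000 mm².
A_nv = (250 − 3.5·26) × 20 = 3180 mm².
A_nt = (45 − 0.5·26) × 20 = 640 mm².
0.6 F_u A_nv = 782.3 kN; 0.6 F_y A_gv = 825 kN → shear rupture governs the shear term.
R_n = 782.3 + 1.0 × 410 × 640 / 1000 = 1045 kN.
Allowable strength R_n/Ω = 1045 / 2 = 522 kN.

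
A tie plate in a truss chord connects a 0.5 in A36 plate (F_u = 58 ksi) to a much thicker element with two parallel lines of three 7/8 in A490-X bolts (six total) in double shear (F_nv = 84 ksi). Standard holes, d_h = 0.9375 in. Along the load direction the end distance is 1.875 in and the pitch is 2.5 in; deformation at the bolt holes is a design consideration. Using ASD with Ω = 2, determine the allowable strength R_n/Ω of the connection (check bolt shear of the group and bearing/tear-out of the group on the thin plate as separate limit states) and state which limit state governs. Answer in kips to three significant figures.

158 kips (bearing governs)

Bolt shear: A_b = π·0.875²/4 = 0.6013 in²; R_n = 84 × 0.6013 × 6 × 2 = 606.1 kips → 606.1 / 2 = 303 kips.
Bearing (1.2 l_c t F_u ≤ 2.4 d t F_u): upper limit = 2.4·0.875·0.5·58 = 60.9 kips.
  Edge l_c = 1.875 − 0.9375/2 = 1.406 → r_n = 48.94 kips; interior l_c = 2.5 − 0.9375 = 1.562 → r_n = 54.38 kips.
  R_n,bearing = 2·48.94 + 4·54.38 = 315.4 kips → 315.4 / 2 = 158 kips.
Bearing governs: 158 kips.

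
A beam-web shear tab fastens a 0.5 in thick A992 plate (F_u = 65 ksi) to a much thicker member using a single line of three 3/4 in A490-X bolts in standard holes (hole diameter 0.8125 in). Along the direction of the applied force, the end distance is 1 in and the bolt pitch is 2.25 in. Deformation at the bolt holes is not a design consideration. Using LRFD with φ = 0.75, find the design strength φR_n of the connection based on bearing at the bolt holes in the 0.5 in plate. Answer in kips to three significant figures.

127 kips

Per bolt r_n = 1.5 l_c t F_u ≤ 3.0 d t F_u; upper limit = 3.0 × 0.75 × 0.5 × 65 = 73.12 kips.
Edge bolt: l_c = 1 − 0.8125/2 = 0.5938 in → 1.5 × 0.5938 × 0.5 × 65 = 28.95 → r_n = 28.95 kips.
Interior bolts: l_c = 2.25 − 0.8125 = 1.438 in → 1.5 × 1.438 × 0.5 × 65 = 70.08 → r_n = 70.08 kips.
R_n = 1 × 28.95 + 2 × 70.08 = 169.1 kips.
Design strength φR_n = 0.75 × 169.1 = 127 kips.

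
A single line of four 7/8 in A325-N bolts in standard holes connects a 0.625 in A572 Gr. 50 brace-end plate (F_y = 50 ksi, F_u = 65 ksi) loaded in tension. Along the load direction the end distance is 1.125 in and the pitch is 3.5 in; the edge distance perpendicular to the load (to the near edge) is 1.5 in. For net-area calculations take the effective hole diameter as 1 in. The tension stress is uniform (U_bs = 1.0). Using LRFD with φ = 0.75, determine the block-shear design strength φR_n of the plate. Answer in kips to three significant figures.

179 kips

Shear plane L_v = 1.125 + 3·3.5 = 11.62 in; A_gv = 11.62 × 0.625 = 7.266 in².
A_nv = (11.62 − 3.5·1) × 0.625 = 5.078 in².
A_nt = (1.5 − 0.5·1) × 0.625 = 0.625 in².
0.6 F_u A_nv = 198 kips; 0.6 F_y A_gv = 218 kips → shear rupture governs the shear term.
R_n = 198 + 1.0 × 65 × 0.625 = 238.7 kips.
Design strength φR_n = 0.75 × 238.7 = 179 kips.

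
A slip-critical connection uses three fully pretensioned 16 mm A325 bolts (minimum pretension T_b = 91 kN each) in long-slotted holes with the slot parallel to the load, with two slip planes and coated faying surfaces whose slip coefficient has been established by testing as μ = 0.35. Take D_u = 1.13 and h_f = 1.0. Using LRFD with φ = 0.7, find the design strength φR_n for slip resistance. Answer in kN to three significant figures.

151 kN

R_n = μ · D_u · h_f · T_b · n_s · n_b = 0.35 × 1.13 × 1.0 × 91 × 2 × 3 = 215.9 kN.
Design strength φR_n = 0.7 × 215.9 = 151 kN.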